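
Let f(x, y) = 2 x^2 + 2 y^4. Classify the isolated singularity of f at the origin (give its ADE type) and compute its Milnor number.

Type A_{3}, Milnor number mu = 3.

The Hessian of f at 0 has rank 1. Corank 1: A-series; mu = 3 gives A_3.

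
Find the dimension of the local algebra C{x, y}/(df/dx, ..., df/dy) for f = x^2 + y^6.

The Hessian of f at 0 is [[2, 0], [0, 0]] with rank 1, so corank 1. A Groebner basis of the Jacobian ideal J(f) in C{x,y} is {y^5, x}; counting standard monomials gives mu = 5. Corank 1: A-series; mu = 5 gives A_5.

5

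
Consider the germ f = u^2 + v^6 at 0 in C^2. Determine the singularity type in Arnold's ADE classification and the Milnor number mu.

The Hessian of f at 0 has rank 1. Corank 1: A-series; mu = 5 gives A_5.

Type A5, Milnor number mu = 5.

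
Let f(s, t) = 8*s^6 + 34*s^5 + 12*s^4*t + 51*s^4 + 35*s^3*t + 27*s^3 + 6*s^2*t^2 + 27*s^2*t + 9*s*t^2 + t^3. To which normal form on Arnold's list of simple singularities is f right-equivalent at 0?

E_{7}

The Hessian of f at 0 is [[0, 0], [0, 0]] with rank 0, so corank 2. A Groebner basis of the Jacobian ideal J(f) in C{s,t} is {-19683*s^2/89 - 13122*s*t/89 + t^4 - 27*t^3/89 - 2187*t^2/89, s^3 + 513*s^2/89 + 342*s*t/89 + 4*t^3/89 + 57*t^2/89, s^2*t - 1053*s^2/89 - 702*s*t/89 - 34*t^3/267 - 117*t^2/89, 1620*s^2/89 + s*t^2 + 1080*s*t/89 + 287*t^3/801 + 180*t^2/89}; counting standard monomials gives mu = 7. Corank 2; j^3 = (3*s + t)^3 is a perfect cube, so E-series; the 4-jet and mu = 7 give E_7.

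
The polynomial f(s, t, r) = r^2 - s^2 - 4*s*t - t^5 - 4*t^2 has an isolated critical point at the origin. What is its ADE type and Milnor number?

Type A_{4}, Milnor number mu = 4.

The Hessian of f at 0 has rank 2. Corank 1: A-series; mu = 4 gives A_4.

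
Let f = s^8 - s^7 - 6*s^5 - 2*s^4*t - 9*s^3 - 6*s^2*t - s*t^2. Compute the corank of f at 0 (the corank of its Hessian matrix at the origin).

2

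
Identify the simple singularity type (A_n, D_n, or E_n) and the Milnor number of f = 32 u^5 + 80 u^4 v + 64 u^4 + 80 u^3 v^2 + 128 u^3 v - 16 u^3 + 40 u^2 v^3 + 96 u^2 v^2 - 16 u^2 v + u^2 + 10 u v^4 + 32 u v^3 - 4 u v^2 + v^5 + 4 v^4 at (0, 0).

Type A_4, Milnor number mu = 4.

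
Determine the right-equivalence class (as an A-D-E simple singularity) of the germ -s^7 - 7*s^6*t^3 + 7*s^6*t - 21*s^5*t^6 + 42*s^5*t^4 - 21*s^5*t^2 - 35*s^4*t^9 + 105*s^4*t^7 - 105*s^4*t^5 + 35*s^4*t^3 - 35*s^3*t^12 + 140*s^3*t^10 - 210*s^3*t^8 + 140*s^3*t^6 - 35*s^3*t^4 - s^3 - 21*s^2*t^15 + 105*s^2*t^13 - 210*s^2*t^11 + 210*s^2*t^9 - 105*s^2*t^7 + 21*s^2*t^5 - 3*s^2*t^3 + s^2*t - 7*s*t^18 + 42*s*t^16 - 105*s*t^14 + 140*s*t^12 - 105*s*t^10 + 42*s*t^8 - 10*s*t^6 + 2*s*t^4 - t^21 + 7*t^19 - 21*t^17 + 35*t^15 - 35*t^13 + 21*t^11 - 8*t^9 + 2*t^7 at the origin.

D_8

The Hessian of f at 0 has rank 0. Corank 2; j^3 = -s^2*(s - t) has shape L^2 M (L != M), so D-series; mu = 8 gives D_8.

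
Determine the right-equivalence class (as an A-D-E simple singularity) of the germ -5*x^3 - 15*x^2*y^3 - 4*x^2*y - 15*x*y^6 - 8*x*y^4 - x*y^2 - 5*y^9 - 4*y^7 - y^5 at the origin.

D_{4}

The Hessian of f at 0 has rank 0. Corank 2; j^3 = -x*(5*x^2 + 4*x*y + y^2) splits into three distinct lines over C (the quadratic factor has nonzero discriminant), so D_4.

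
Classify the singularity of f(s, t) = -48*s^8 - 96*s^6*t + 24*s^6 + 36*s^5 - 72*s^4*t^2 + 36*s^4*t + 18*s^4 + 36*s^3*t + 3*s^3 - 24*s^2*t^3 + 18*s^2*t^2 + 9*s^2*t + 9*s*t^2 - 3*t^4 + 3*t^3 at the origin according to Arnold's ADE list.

E_{6}

The Hessian of f at 0 has rank 0. Corank 2; j^3 = 3*(s + t)^3 is a perfect cube, so E-series; the 4-jet and mu = 6 give E_6.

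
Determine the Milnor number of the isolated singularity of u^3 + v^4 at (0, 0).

6

The Hessian of f at 0 is [[0, 0], [0, 0]] with rank 0, so corank 2. A Groebner basis of the Jacobian ideal J(f) in C{u,v} is {v^3, u^2}; counting standard monomials gives mu = 6. Corank 2; j^3 = u^3 is a perfect cube, so E-series; the 4-jet and mu = 6 give E_6.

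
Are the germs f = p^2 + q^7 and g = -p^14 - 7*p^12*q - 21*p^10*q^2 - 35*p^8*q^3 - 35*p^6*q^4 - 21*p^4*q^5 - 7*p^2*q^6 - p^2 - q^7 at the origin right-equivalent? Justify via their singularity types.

Yes.

The Hessian of f at 0 has rank 1. Corank 1: A-series; mu = 6 gives A_6. The Hessian of g at 0 has rank 1. Corank 1: A-series; mu = 6 gives A_6. Both have type A_6, hence right-equivalent.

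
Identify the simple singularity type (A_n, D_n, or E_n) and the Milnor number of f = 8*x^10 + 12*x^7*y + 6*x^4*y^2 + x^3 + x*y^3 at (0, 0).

The Hessian of f at 0 is [[0, 0], [0, 0]] with rank 0, so corank 2. A Groebner basis of the Jacobian ideal J(f) in C{x,y} is {x^3, x*y^2, 3*x^2 + y^3}; counting standard monomials gives mu = 7. Corank 2; j^3 = x^3 is a perfect cube, so E-series; the 4-jet and mu = 7 give E_7.

Type E_7, Milnor number mu = 7.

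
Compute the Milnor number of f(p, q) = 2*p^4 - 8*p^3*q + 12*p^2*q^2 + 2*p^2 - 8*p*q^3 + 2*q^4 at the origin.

3

The Hessian of f at 0 has rank 1. Corank 1: A-series; mu = 3 gives A_3.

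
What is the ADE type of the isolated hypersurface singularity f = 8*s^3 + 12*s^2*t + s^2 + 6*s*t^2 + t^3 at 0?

A_{2}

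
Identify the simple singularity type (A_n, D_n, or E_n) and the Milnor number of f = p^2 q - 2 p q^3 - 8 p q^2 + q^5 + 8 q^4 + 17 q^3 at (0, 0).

Type D_{4}, Milnor number mu = 4.

The Hessian of f at 0 has rank 0. Corank 2; j^3 = q*(p^2 - 8*p*q + 17*q^2) splits into three distinct lines over C (the quadratic factor has nonzero discriminant), so D_4.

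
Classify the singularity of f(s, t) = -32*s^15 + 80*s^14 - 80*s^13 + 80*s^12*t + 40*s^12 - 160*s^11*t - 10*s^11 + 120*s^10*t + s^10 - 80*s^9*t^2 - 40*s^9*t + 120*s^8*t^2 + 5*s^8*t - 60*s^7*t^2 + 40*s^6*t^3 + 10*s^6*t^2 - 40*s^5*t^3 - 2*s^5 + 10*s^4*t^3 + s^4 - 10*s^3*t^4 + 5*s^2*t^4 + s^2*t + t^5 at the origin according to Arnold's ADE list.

The Hessian of f at 0 is [[0, 0], [0, 0]] with rank 0, so corank 2. A Groebner basis of the Jacobian ideal J(f) in C{s,t} is {s^2/5 + t^4, s^3, s*t}; counting standard monomials gives mu = 6. Corank 2; j^3 = s^2*t has shape L^2 M (L != M), so D-series; mu = 6 gives D_6.

D_{6}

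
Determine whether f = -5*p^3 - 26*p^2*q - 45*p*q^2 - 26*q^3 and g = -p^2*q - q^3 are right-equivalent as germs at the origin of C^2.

Yes.

The Hessian of f at 0 has rank 0. Corank 2; j^3 = -(p + 2*q)*(5*p^2 + 16*p*q + 13*q^2) splits into three distinct lines over C (the quadratic factor has nonzero discriminant), so D_4. The Hessian of g at 0 has rank 0. Corank 2; j^3 = -q*(p^2 + q^2) splits into three distinct lines over C (the quadratic factor has nonzero discriminant), so D_4. Both have type D_4, hence right-equivalent.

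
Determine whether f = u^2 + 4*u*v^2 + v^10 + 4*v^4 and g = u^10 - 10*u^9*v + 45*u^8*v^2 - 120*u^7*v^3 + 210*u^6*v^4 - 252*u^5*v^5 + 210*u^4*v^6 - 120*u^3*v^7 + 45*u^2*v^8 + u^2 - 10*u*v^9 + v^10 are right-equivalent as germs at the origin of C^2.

Yes.

The Hessian of f at 0 has rank 1. Corank 1: A-series; mu = 9 gives A_9. The Hessian of g at 0 has rank 1. Corank 1: A-series; mu = 9 gives A_9. Both have type A_9, hence right-equivalent.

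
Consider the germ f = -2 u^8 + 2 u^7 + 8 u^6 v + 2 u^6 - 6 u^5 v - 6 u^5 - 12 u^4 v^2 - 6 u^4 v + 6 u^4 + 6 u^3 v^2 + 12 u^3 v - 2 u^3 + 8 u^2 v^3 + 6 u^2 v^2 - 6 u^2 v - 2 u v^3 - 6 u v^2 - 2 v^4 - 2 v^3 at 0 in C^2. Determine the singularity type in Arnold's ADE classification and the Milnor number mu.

Type E7, Milnor number mu = 7.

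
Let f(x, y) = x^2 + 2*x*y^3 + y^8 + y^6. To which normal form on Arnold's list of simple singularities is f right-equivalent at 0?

A_7

The Hessian of f at 0 is [[2, 0], [0, 0]] with rank 1, so corank 1. A Groebner basis of the Jacobian ideal J(f) in C{x,y} is {x^3, x^2*y, x + y^3}; counting standard monomials gives mu = 7. Corank 1: A-series; mu = 7 gives A_7.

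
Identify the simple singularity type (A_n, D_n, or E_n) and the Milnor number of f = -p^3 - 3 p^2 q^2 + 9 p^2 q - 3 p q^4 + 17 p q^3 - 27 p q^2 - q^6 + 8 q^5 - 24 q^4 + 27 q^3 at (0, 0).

The Hessian of f at 0 has rank 0. Corank 2; j^3 = -(p - 3*q)^3 is a perfect cube, so E-series; the 4-jet and mu = 7 give E_7.

Type E_7, Milnor number mu = 7.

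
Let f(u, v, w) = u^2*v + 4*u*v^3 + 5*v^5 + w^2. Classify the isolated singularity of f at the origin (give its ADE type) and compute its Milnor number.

The Hessian of f at 0 has rank 1. Corank 2; j^3 = u^2*v has shape L^2 M (L != M), so D-series; mu = 6 gives D_6.

Type D_{6}, Milnor number mu = 6.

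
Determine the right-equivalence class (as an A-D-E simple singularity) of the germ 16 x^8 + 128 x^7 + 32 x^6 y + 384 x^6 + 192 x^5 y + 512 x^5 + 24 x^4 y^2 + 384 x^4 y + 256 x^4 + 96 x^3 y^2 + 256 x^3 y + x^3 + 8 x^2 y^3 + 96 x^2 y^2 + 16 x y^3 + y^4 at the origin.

The Hessian of f at 0 is [[0, 0], [0, 0]] with rank 0, so corank 2. A Groebner basis of the Jacobian ideal J(f) in C{x,y} is {y^4, x*y^2 + y^3/12, x^2}; counting standard monomials gives mu = 6. Corank 2; j^3 = x^3 is a perfect cube, so E-series; the 4-jet and mu = 6 give E_6.

E_6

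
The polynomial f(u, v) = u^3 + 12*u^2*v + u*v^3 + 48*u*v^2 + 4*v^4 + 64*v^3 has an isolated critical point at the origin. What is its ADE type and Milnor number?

Type E_7, Milnor number mu = 7.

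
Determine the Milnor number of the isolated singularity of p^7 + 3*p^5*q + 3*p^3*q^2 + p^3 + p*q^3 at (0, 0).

7

The Hessian of f at 0 has rank 0. Corank 2; j^3 = p^3 is a perfect cube, so E-series; the 4-jet and mu = 7 give E_7.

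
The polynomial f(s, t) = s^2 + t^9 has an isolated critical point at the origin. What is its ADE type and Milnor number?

Type A_{8}, Milnor number mu = 8.

The Hessian of f at 0 is [[2, 0], [0, 0]] with rank 1, so corank 1. A Groebner basis of the Jacobian ideal J(f) in C{s,t} is {t^8, s}; counting standard monomials gives mu = 8. Corank 1: A-series; mu = 8 gives A_8.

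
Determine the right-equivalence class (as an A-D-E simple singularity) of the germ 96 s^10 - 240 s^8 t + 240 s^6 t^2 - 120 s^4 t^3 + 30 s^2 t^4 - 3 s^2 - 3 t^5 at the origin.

A_4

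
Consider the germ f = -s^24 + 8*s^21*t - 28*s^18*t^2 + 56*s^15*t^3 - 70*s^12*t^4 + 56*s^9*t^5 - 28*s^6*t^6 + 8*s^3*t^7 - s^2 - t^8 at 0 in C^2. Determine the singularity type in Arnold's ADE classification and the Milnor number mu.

Type A_{7}, Milnor number mu = 7.

The Hessian of f at 0 is [[-2, 0], [0, 0]] with rank 1, so corank 1. A Groebner basis of the Jacobian ideal J(f) in C{s,t} is {t^7, s}; counting standard monomials gives mu = 7. Corank 1: A-series; mu = 7 gives A_7.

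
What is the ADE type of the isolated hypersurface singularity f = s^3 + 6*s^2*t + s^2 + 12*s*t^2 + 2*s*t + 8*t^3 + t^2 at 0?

The Hessian of f at 0 has rank 1. Corank 1: A-series; mu = 2 gives A_2.

A2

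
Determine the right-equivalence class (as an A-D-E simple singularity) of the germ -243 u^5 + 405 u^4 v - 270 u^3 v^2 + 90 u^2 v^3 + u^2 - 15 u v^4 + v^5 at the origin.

A_{4}

The Hessian of f at 0 is [[2, 0], [0, 0]] with rank 1, so corank 1. A Groebner basis of the Jacobian ideal J(f) in C{u,v} is {v^4, u}; counting standard monomials gives mu = 4. Corank 1: A-series; mu = 4 gives A_4.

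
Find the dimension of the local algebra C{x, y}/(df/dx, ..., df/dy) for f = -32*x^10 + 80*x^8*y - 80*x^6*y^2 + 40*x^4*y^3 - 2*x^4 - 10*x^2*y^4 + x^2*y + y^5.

6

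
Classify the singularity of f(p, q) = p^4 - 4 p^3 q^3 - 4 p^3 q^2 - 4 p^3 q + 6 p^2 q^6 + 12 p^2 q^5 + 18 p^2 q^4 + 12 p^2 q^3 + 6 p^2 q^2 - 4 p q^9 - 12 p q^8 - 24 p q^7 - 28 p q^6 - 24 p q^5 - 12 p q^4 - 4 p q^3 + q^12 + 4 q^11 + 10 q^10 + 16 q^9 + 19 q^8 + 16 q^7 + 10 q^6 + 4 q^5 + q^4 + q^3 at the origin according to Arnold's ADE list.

E6

The Hessian of f at 0 has rank 0. Corank 2; j^3 = q^3 is a perfect cube, so E-series; the 4-jet and mu = 6 give E_6.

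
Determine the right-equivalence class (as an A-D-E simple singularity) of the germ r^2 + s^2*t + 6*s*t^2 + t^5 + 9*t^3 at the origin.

The Hessian of f at 0 has rank 1. Corank 2; j^3 = t*(s + 3*t)^2 has shape L^2 M (L != M), so D-series; mu = 6 gives D_6.

D_{6}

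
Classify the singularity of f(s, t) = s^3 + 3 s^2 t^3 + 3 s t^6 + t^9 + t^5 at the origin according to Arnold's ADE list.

The Hessian of f at 0 has rank 0. Corank 2; j^3 = s^3 is a perfect cube, so E-series; the 5-jet and mu = 8 give E_8.

E_{8}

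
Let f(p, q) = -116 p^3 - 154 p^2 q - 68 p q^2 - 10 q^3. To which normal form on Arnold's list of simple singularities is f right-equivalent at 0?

D_4

The Hessian of f at 0 is [[0, 0], [0, 0]] with rank 0, so corank 2. A Groebner basis of the Jacobian ideal J(f) in C{p,q} is {q^3, p^2 - q^2/13, p*q + 4*q^2/13}; counting standard monomials gives mu = 4. Corank 2; j^3 = -2*(2*p + q)*(29*p^2 + 24*p*q + 5*q^2) splits into three distinct lines over C (the quadratic factor has nonzero discriminant), so D_4.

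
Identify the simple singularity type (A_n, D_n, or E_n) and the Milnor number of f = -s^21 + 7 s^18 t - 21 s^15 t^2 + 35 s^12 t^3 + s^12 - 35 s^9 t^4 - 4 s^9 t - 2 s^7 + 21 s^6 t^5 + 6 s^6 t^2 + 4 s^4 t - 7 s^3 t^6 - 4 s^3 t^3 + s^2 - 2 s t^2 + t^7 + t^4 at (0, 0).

The Hessian of f at 0 has rank 1. Corank 1: A-series; mu = 6 gives A_6.

Type A_6, Milnor number mu = 6.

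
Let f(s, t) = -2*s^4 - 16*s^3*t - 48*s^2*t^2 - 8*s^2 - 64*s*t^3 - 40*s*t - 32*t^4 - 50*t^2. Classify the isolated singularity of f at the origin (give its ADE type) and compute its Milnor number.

Type A_3, Milnor number mu = 3.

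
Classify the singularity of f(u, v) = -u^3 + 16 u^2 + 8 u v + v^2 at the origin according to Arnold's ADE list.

A_{2}

The Hessian of f at 0 has rank 1. Corank 1: A-series; mu = 2 gives A_2.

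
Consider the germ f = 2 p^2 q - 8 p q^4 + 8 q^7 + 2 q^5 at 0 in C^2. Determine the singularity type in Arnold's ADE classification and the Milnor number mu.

Type D_6, Milnor number mu = 6.

The Hessian of f at 0 has rank 0. Corank 2; j^3 = 2*p^2*q has shape L^2 M (L != M), so D-series; mu = 6 gives D_6.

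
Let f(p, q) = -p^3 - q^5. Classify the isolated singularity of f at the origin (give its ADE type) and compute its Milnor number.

The Hessian of f at 0 has rank 0. Corank 2; j^3 = -p^3 is a perfect cube, so E-series; the 5-jet and mu = 8 give E_8.

Type E_{8}, Milnor number mu = 8.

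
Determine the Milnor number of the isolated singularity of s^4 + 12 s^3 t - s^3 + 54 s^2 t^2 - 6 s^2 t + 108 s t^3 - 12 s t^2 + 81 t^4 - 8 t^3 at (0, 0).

The Hessian of f at 0 has rank 0. Corank 2; j^3 = -(s + 2*t)^3 is a perfect cube, so E-series; the 4-jet and mu = 6 give E_6.

6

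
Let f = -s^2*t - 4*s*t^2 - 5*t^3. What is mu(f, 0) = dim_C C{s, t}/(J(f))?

4

The Hessian of f at 0 is [[0, 0], [0, 0]] with rank 0, so corank 2. A Groebner basis of the Jacobian ideal J(f) in C{s,t} is {t^3, s^2 - t^2, s*t + 2*t^2}; counting standard monomials gives mu = 4. Corank 2; j^3 = -t*(s^2 + 4*s*t + 5*t^2) splits into three distinct lines over C (the quadratic factor has nonzero discriminant), so D_4.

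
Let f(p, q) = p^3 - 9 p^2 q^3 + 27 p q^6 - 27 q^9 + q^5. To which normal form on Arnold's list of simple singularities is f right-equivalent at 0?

E8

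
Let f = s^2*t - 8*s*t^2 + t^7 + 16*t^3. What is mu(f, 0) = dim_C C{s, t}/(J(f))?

8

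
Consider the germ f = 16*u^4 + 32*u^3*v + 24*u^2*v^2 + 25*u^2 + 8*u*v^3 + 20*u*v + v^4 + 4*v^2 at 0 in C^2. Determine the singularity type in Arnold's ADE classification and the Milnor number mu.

Type A_{3}, Milnor number mu = 3.

The Hessian of f at 0 has rank 1. Corank 1: A-series; mu = 3 gives A_3.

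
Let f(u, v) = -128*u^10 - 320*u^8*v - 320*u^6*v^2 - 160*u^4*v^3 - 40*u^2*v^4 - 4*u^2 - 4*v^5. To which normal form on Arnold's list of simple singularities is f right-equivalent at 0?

The Hessian of f at 0 has rank 1. Corank 1: A-series; mu = 4 gives A_4.

A4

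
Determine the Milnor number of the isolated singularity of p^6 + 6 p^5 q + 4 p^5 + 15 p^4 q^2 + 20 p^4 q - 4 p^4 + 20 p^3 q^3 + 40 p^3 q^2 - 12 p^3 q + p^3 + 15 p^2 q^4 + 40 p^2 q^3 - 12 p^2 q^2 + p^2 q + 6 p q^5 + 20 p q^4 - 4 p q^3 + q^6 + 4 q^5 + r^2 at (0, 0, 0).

7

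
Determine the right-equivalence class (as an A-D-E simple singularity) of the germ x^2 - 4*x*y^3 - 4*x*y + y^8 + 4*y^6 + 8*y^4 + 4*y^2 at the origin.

A7

The Hessian of f at 0 has rank 1. Corank 1: A-series; mu = 7 gives A_7.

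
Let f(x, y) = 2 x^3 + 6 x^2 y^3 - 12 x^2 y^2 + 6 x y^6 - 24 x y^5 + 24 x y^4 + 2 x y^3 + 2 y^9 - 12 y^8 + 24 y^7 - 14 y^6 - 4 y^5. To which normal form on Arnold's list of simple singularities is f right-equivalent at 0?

E_{7}

The Hessian of f at 0 is [[0, 0], [0, 0]] with rank 0, so corank 2. A Groebner basis of the Jacobian ideal J(f) in C{x,y} is {-x^2/4 + y^4 - y^3/12, x^3, x^2*y + x^2/12 + y^3/36, -x^2/2 + x*y^2 - y^3/6}; counting standard monomials gives mu = 7. Corank 2; j^3 = 2*x^3 is a perfect cube, so E-series; the 4-jet and mu = 7 give E_7.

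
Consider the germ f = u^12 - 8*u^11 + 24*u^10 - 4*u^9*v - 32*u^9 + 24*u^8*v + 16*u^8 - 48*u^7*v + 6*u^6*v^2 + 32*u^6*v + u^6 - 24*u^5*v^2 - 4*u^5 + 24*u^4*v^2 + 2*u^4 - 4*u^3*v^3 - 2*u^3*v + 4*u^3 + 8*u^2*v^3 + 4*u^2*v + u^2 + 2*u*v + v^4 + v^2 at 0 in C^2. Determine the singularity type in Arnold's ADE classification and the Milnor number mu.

Type A_{3}, Milnor number mu = 3.

The Hessian of f at 0 is [[2, 2], [2, 2]] with rank 1, so corank 1. A Groebner basis of the Jacobian ideal J(f) in C{u,v} is {u^2 + u/2 + v/2, u*v - u/2 - v/2, u/2 + v^2 + v/2}; counting standard monomials gives mu = 3. Corank 1: A-series; mu = 3 gives A_3.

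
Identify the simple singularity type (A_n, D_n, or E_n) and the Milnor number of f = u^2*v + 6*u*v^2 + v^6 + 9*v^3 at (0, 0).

The Hessian of f at 0 is [[0, 0], [0, 0]] with rank 0, so corank 2. A Groebner basis of the Jacobian ideal J(f) in C{u,v} is {u^2/6 + v^5 - 3*v^2/2, u^3 + 27*v^3, u*v + 3*v^2}; counting standard monomials gives mu = 7. Corank 2; j^3 = v*(u + 3*v)^2 has shape L^2 M (L != M), so D-series; mu = 7 gives D_7.

Type D7, Milnor number mu = 7.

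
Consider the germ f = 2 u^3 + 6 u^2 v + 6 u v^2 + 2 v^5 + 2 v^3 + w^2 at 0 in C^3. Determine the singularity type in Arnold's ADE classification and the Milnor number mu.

Type E_{8}, Milnor number mu = 8.

The Hessian of f at 0 has rank 1. Corank 2; j^3 = 2*(u + v)^3 is a perfect cube, so E-series; the 5-jet and mu = 8 give E_8.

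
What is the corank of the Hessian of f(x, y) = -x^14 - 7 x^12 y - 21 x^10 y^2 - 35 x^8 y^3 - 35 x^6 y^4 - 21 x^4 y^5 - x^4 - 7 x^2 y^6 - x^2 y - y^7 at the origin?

2

The Hessian at 0 is [[0, 0], [0, 0]] of rank 0; hence corank 2.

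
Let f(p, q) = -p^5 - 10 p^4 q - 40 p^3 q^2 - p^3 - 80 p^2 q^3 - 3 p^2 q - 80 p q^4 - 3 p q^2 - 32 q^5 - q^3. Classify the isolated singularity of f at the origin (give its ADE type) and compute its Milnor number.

The Hessian of f at 0 has rank 0. Corank 2; j^3 = -(p + q)^3 is a perfect cube, so E-series; the 5-jet and mu = 8 give E_8.

Type E8, Milnor number mu = 8.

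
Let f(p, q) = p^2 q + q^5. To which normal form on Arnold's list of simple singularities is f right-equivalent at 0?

D6

The Hessian of f at 0 is [[0, 0], [0, 0]] with rank 0, so corank 2. A Groebner basis of the Jacobian ideal J(f) in C{p,q} is {p^2/5 + q^4, p^3, p*q}; counting standard monomials gives mu = 6. Corank 2; j^3 = p^2*q has shape L^2 M (L != M), so D-series; mu = 6 gives D_6.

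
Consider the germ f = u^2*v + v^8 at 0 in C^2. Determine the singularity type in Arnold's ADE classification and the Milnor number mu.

Type D_9, Milnor number mu = 9.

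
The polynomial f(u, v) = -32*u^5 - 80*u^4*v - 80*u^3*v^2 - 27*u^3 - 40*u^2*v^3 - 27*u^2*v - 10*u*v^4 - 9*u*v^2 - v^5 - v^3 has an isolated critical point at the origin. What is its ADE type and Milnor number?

Type E8, Milnor number mu = 8.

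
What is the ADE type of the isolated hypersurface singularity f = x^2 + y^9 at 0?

A8

The Hessian of f at 0 is [[2, 0], [0, 0]] with rank 1, so corank 1. A Groebner basis of the Jacobian ideal J(f) in C{x,y} is {y^8, x}; counting standard monomials gives mu = 8. Corank 1: A-series; mu = 8 gives A_8.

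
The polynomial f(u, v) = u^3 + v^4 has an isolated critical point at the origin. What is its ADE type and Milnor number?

The Hessian of f at 0 has rank 0. Corank 2; j^3 = u^3 is a perfect cube, so E-series; the 4-jet and mu = 6 give E_6.

Type E_6, Milnor number mu = 6.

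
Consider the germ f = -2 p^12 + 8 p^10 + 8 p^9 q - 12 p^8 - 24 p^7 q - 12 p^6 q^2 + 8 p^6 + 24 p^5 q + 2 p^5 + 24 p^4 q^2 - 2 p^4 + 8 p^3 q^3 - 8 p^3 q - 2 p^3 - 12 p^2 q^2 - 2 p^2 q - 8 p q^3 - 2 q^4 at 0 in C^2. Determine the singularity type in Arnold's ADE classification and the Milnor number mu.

Type D5, Milnor number mu = 5.

The Hessian of f at 0 is [[0, 0], [0, 0]] with rank 0, so corank 2. A Groebner basis of the Jacobian ideal J(f) in C{p,q} is {p*q^2, -p*q/4 + q^3, p^2 + p*q}; counting standard monomials gives mu = 5. Corank 2; j^3 = -2*p^2*(p + q) has shape L^2 M (L != M), so D-series; mu = 5 gives D_5.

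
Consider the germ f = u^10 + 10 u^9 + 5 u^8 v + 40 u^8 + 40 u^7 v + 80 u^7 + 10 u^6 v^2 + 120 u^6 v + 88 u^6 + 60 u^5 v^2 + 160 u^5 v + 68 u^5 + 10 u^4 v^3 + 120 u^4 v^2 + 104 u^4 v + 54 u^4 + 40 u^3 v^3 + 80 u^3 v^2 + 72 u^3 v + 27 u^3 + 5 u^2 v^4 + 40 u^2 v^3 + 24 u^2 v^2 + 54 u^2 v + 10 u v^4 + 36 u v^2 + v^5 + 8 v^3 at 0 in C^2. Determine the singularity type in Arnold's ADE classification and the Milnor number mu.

The Hessian of f at 0 has rank 0. Corank 2; j^3 = (3*u + 2*v)^3 is a perfect cube, so E-series; the 5-jet and mu = 8 give E_8.

Type E8, Milnor number mu = 8.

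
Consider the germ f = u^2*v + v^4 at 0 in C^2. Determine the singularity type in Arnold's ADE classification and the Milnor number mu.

Type D_5, Milnor number mu = 5.

The Hessian of f at 0 has rank 0. Corank 2; j^3 = u^2*v has shape L^2 M (L != M), so D-series; mu = 5 gives D_5.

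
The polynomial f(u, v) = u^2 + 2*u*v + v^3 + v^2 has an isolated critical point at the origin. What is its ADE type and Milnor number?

Type A_{2}, Milnor number mu = 2.

The Hessian of f at 0 has rank 1. Corank 1: A-series; mu = 2 gives A_2.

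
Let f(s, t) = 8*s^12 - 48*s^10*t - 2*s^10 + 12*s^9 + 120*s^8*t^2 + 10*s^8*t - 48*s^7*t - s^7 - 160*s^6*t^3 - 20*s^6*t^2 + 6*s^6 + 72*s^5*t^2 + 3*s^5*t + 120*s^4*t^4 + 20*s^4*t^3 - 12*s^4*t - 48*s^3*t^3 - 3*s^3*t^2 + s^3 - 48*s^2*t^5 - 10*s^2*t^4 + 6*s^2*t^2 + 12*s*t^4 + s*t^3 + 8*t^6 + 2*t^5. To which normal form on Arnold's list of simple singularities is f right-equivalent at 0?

E_7

The Hessian of f at 0 has rank 0. Corank 2; j^3 = s^3 is a perfect cube, so E-series; the 4-jet and mu = 7 give E_7.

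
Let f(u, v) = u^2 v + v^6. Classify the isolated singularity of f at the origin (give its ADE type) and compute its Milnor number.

The Hessian of f at 0 has rank 0. Corank 2; j^3 = u^2*v has shape L^2 M (L != M), so D-series; mu = 7 gives D_7.

Type D_7, Milnor number mu = 7.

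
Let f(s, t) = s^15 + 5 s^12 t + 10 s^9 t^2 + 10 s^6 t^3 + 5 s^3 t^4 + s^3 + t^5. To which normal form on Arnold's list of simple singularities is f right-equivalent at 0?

The Hessian of f at 0 has rank 0. Corank 2; j^3 = s^3 is a perfect cube, so E-series; the 5-jet and mu = 8 give E_8.

E8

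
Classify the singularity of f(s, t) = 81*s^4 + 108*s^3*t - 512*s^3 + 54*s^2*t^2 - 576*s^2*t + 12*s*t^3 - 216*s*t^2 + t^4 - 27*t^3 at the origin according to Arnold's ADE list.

The Hessian of f at 0 has rank 0. Corank 2; j^3 = -(8*s + 3*t)^3 is a perfect cube, so E-series; the 4-jet and mu = 6 give E_6.

E_{6}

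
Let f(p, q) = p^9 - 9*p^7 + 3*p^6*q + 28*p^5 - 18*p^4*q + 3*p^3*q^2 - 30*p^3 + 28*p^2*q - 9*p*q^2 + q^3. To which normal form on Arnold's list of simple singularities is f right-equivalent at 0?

D_4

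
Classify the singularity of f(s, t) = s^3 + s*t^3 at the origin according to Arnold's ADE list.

E_7

The Hessian of f at 0 is [[0, 0], [0, 0]] with rank 0, so corank 2. A Groebner basis of the Jacobian ideal J(f) in C{s,t} is {s^3, s*t^2, 3*s^2 + t^3}; counting standard monomials gives mu = 7. Corank 2; j^3 = s^3 is a perfect cube, so E-series; the 4-jet and mu = 7 give E_7.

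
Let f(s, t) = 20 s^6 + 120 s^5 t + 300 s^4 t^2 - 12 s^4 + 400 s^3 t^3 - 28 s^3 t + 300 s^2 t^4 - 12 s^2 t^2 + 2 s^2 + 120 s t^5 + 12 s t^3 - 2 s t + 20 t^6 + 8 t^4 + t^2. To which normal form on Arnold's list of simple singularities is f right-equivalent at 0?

A_{1}

The Hessian of f at 0 has rank 2. Corank 0: nondegenerate Morse point, so A_1.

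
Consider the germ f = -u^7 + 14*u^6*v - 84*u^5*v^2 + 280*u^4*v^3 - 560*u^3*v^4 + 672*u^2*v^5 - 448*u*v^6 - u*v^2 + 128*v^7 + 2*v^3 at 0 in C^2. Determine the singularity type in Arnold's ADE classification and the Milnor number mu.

Type D_{8}, Milnor number mu = 8.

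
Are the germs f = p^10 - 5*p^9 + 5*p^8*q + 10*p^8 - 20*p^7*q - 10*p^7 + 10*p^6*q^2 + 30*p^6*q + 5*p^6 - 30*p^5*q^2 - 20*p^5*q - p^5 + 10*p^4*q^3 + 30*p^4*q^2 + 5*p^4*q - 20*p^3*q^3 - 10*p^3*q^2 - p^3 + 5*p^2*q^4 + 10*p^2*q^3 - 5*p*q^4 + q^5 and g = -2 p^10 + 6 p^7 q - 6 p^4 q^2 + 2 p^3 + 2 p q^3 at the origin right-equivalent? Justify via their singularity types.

No.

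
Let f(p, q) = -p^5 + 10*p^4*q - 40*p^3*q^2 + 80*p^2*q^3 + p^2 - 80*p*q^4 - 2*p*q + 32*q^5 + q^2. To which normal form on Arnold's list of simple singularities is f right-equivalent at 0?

A4

The Hessian of f at 0 is [[2, -2], [-2, 2]] with rank 1, so corank 1. A Groebner basis of the Jacobian ideal J(f) in C{p,q} is {q^4, p - q}; counting standard monomials gives mu = 4. Corank 1: A-series; mu = 4 gives A_4.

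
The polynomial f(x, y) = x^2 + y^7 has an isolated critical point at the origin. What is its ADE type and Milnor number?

Type A_6, Milnor number mu = 6.

The Hessian of f at 0 has rank 1. Corank 1: A-series; mu = 6 gives A_6.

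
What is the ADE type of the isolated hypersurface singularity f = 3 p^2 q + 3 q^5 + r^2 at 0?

D_{6}

The Hessian of f at 0 is [[0, 0, 0], [0, 0, 0], [0, 0, 2]] with rank 1, so corank 2. A Groebner basis of the Jacobian ideal J(f) in C{p,q,r} is {p^2/5 + q^4, p^3, p*q, r}; counting standard monomials gives mu = 6. Corank 2; j^3 = 3*p^2*q has shape L^2 M (L != M), so D-series; mu = 6 gives D_6.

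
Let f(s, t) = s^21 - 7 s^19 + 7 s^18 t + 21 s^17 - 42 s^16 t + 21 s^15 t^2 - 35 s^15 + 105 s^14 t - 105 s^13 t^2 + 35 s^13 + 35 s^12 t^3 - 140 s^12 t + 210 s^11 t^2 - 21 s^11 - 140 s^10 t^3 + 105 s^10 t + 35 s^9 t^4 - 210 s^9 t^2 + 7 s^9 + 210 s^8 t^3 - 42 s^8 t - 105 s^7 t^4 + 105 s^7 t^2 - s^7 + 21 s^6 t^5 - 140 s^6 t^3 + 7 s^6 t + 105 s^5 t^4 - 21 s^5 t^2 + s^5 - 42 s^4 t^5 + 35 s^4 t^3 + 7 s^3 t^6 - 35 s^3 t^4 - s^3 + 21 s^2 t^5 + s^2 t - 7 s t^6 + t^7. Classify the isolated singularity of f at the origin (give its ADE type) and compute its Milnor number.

Type D_8, Milnor number mu = 8.

The Hessian of f at 0 has rank 0. Corank 2; j^3 = -s^2*(s - t) has shape L^2 M (L != M), so D-series; mu = 8 gives D_8.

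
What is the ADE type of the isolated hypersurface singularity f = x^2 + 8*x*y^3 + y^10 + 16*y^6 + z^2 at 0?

The Hessian of f at 0 is [[2, 0, 0], [0, 0, 0], [0, 0, 2]] with rank 2, so corank 1. A Groebner basis of the Jacobian ideal J(f) in C{x,y,z} is {x^3, x/4 + y^3, z}; counting standard monomials gives mu = 9. Corank 1: A-series; mu = 9 gives A_9.

A_9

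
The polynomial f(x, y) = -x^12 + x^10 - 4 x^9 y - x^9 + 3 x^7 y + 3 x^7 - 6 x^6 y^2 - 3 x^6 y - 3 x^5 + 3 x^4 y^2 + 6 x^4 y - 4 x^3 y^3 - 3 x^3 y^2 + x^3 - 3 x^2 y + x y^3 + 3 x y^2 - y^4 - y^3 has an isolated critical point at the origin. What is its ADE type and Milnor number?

Type E7, Milnor number mu = 7.

The Hessian of f at 0 is [[0, 0], [0, 0]] with rank 0, so corank 2. A Groebner basis of the Jacobian ideal J(f) in C{x,y} is {x^3 - 3*x^2*y - 6*x^2 + 12*x*y - 6*y^2, 3*x^2 + x*y^2 - 6*x*y + 3*y^2, 3*x^2 - 6*x*y + y^3 + 3*y^2}; counting standard monomials gives mu = 7. Corank 2; j^3 = (x - y)^3 is a perfect cube, so E-series; the 4-jet and mu = 7 give E_7.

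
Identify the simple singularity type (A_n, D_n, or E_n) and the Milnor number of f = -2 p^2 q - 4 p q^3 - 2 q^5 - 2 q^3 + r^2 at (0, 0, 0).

The Hessian of f at 0 is [[0, 0, 0], [0, 0, 0], [0, 0, 2]] with rank 1, so corank 2. A Groebner basis of the Jacobian ideal J(f) in C{p,q,r} is {q^3, p^2 + 3*q^2, p*q, r}; counting standard monomials gives mu = 4. Corank 2; j^3 = -2*q*(p^2 + q^2) splits into three distinct lines over C (the quadratic factor has nonzero discriminant), so D_4.

Type D_{4}, Milnor number mu = 4.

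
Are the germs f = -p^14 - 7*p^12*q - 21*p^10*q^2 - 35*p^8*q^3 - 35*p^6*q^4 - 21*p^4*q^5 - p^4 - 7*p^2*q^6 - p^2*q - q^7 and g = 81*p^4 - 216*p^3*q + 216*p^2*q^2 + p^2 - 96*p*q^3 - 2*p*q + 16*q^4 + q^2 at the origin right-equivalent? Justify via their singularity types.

The Hessian of f at 0 has rank 0. Corank 2; j^3 = -p^2*q has shape L^2 M (L != M), so D-series; mu = 8 gives D_8. The Hessian of g at 0 has rank 1. Corank 1: A-series; mu = 3 gives A_3. f is D_8 but g is A_3, hence not right-equivalent.

No.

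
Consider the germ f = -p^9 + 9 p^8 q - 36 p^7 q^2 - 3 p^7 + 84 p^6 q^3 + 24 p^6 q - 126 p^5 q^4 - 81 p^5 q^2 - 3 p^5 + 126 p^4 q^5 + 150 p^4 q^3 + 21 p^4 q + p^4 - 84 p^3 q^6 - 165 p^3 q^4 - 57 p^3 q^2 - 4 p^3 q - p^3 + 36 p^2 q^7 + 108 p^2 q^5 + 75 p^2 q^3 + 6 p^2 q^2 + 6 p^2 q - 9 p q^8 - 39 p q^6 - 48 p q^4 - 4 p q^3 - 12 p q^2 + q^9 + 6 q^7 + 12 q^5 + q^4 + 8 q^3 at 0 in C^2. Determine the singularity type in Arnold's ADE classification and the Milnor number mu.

Type E6, Milnor number mu = 6.

The Hessian of f at 0 is [[0, 0], [0, 0]] with rank 0, so corank 2. A Groebner basis of the Jacobian ideal J(f) in C{p,q} is {q^4, p*q^2 - 5*q^3/3, p^2 - 4*p*q + 4*q^2}; counting standard monomials gives mu = 6. Corank 2; j^3 = -(p - 2*q)^3 is a perfect cube, so E-series; the 4-jet and mu = 6 give E_6.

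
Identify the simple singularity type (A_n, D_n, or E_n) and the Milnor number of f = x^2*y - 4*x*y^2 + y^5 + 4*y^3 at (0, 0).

The Hessian of f at 0 has rank 0. Corank 2; j^3 = y*(x - 2*y)^2 has shape L^2 M (L != M), so D-series; mu = 6 gives D_6.

Type D_6, Milnor number mu = 6.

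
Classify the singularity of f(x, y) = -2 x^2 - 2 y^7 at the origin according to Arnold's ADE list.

A_{6}

The Hessian of f at 0 is [[-4, 0], [0, 0]] with rank 1, so corank 1. A Groebner basis of the Jacobian ideal J(f) in C{x,y} is {y^6, x}; counting standard monomials gives mu = 6. Corank 1: A-series; mu = 6 gives A_6.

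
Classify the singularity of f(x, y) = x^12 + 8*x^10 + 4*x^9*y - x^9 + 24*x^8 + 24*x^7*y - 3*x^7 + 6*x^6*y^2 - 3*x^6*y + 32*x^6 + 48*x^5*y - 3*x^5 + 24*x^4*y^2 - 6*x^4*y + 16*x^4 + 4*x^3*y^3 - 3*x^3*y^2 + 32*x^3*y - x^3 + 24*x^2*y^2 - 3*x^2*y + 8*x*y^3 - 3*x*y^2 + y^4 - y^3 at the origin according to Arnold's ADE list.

E6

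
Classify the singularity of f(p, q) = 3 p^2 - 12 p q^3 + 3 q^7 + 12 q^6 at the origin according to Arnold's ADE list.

A6

The Hessian of f at 0 is [[6, 0], [0, 0]] with rank 1, so corank 1. A Groebner basis of the Jacobian ideal J(f) in C{p,q} is {-p/2 + q^3, p^2}; counting standard monomials gives mu = 6. Corank 1: A-series; mu = 6 gives A_6.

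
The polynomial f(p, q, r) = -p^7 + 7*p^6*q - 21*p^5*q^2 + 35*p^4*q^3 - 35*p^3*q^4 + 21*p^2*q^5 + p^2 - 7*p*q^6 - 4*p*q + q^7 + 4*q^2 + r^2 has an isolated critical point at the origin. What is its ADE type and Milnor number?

Type A_6, Milnor number mu = 6.

The Hessian of f at 0 is [[2, -4, 0], [-4, 8, 0], [0, 0, 2]] with rank 2, so corank 1. A Groebner basis of the Jacobian ideal J(f) in C{p,q,r} is {q^6, p - 2*q, r}; counting standard monomials gives mu = 6. Corank 1: A-series; mu = 6 gives A_6.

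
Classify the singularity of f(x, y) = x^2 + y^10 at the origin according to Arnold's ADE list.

The Hessian of f at 0 is [[2, 0], [0, 0]] with rank 1, so corank 1. A Groebner basis of the Jacobian ideal J(f) in C{x,y} is {y^9, x}; counting standard monomials gives mu = 9. Corank 1: A-series; mu = 9 gives A_9.

A_9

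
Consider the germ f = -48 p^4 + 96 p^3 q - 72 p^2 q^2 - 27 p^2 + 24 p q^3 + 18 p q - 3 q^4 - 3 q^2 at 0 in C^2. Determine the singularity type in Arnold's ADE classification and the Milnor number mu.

Type A_{3}, Milnor number mu = 3.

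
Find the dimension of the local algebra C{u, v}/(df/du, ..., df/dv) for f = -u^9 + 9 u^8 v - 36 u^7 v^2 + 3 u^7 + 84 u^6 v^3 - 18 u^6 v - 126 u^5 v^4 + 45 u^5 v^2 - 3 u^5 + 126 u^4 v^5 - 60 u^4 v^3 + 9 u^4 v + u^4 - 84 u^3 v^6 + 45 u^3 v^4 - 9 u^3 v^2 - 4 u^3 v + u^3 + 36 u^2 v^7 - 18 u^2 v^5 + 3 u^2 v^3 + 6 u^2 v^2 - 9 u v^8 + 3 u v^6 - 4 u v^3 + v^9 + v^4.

The Hessian of f at 0 is [[0, 0], [0, 0]] with rank 0, so corank 2. A Groebner basis of the Jacobian ideal J(f) in C{u,v} is {v^4, u*v^2 - v^3/3, u^2}; counting standard monomials gives mu = 6. Corank 2; j^3 = u^3 is a perfect cube, so E-series; the 4-jet and mu = 6 give E_6.

6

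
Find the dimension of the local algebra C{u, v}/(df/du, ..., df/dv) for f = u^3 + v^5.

8

The Hessian of f at 0 has rank 0. Corank 2; j^3 = u^3 is a perfect cube, so E-series; the 5-jet and mu = 8 give E_8.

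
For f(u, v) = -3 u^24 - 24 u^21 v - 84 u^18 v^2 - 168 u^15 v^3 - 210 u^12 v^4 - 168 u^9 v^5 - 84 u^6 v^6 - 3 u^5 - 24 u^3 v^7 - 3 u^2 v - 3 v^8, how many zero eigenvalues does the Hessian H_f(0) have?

2

Hessian at 0 has rank 0.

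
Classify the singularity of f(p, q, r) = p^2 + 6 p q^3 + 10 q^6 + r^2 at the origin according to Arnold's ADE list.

The Hessian of f at 0 is [[2, 0, 0], [0, 0, 0], [0, 0, 2]] with rank 2, so corank 1. A Groebner basis of the Jacobian ideal J(f) in C{p,q,r} is {p*q^2, p/3 + q^3, p^2, r}; counting standard monomials gives mu = 5. Corank 1: A-series; mu = 5 gives A_5.

A_{5}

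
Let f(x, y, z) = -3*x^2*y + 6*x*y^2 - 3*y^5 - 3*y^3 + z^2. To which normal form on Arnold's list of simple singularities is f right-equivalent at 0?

D6

The Hessian of f at 0 has rank 1. Corank 2; j^3 = -3*y*(x - y)^2 has shape L^2 M (L != M), so D-series; mu = 6 gives D_6.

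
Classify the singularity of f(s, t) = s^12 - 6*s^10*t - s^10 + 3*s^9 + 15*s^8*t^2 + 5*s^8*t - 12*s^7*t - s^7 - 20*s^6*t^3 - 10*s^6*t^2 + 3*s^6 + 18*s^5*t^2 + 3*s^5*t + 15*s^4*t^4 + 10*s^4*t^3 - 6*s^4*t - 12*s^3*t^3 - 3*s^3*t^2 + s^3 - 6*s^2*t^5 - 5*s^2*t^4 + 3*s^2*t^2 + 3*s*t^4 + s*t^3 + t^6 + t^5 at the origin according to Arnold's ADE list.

E_7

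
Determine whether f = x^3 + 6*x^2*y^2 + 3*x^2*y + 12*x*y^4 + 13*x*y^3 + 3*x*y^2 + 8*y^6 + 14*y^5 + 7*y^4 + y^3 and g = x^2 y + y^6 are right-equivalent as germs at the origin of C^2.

No.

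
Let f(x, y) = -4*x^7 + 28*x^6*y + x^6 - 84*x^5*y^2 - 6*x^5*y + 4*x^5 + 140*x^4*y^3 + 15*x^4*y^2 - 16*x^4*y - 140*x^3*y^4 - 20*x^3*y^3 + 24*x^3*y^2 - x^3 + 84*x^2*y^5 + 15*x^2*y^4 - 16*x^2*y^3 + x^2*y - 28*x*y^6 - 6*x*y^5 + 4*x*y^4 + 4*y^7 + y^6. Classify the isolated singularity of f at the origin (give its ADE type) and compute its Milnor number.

The Hessian of f at 0 has rank 0. Corank 2; j^3 = -x^2*(x - y) has shape L^2 M (L != M), so D-series; mu = 7 gives D_7.

Type D_{7}, Milnor number mu = 7.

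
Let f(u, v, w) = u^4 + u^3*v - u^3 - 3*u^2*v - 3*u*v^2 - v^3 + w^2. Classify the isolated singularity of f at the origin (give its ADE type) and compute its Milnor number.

Type E_{7}, Milnor number mu = 7.

The Hessian of f at 0 has rank 1. Corank 2; j^3 = -(u + v)^3 is a perfect cube, so E-series; the 4-jet and mu = 7 give E_7.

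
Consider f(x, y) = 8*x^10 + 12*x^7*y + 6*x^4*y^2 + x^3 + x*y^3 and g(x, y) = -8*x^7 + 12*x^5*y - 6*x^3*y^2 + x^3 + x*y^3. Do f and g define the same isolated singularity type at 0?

Yes.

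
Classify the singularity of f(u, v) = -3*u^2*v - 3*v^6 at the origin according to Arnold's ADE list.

D7

The Hessian of f at 0 has rank 0. Corank 2; j^3 = -3*u^2*v has shape L^2 M (L != M), so D-series; mu = 7 gives D_7.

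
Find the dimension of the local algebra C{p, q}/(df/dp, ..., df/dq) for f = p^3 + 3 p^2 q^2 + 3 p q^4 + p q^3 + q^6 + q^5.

7

The Hessian of f at 0 has rank 0. Corank 2; j^3 = p^3 is a perfect cube, so E-series; the 4-jet and mu = 7 give E_7.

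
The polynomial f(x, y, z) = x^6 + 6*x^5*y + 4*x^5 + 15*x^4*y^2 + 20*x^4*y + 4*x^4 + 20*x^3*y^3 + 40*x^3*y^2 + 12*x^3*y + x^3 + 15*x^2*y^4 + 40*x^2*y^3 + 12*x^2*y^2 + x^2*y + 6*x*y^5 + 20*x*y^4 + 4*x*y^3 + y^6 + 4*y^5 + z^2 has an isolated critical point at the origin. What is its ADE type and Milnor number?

Type D7, Milnor number mu = 7.

The Hessian of f at 0 has rank 1. Corank 2; j^3 = x^2*(x + y) has shape L^2 M (L != M), so D-series; mu = 7 gives D_7.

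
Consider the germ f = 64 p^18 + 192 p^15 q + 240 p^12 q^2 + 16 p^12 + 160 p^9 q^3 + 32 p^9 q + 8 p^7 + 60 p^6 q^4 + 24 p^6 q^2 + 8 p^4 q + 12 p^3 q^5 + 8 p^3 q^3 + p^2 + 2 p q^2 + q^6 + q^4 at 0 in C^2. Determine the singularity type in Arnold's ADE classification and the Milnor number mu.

The Hessian of f at 0 has rank 1. Corank 1: A-series; mu = 5 gives A_5.

Type A5, Milnor number mu = 5.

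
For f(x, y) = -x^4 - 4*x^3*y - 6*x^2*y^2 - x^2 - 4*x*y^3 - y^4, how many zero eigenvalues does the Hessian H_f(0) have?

The Hessian at 0 is [[-2, 0], [0, 0]] of rank 1; hence corank 1.

1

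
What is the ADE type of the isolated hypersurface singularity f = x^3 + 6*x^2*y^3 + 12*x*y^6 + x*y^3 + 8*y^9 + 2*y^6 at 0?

E_{7}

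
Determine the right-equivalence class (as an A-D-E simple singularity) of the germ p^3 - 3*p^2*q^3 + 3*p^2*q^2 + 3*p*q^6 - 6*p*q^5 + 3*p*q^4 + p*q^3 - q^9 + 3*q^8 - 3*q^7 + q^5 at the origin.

E_7

The Hessian of f at 0 has rank 0. Corank 2; j^3 = p^3 is a perfect cube, so E-series; the 4-jet and mu = 7 give E_7.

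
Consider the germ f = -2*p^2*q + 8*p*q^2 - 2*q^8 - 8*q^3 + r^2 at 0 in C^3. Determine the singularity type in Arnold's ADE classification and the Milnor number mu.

The Hessian of f at 0 has rank 1. Corank 2; j^3 = -2*q*(p - 2*q)^2 has shape L^2 M (L != M), so D-series; mu = 9 gives D_9.

Type D_9, Milnor number mu = 9.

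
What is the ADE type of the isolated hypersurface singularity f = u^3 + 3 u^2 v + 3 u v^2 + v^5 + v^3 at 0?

E_8

The Hessian of f at 0 is [[0, 0], [0, 0]] with rank 0, so corank 2. A Groebner basis of the Jacobian ideal J(f) in C{u,v} is {v^4, u^2 + 2*u*v + v^2}; counting standard monomials gives mu = 8. Corank 2; j^3 = (u + v)^3 is a perfect cube, so E-series; the 5-jet and mu = 8 give E_8.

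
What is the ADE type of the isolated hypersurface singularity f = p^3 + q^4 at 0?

E_6

The Hessian of f at 0 is [[0, 0], [0, 0]] with rank 0, so corank 2. A Groebner basis of the Jacobian ideal J(f) in C{p,q} is {q^3, p^2}; counting standard monomials gives mu = 6. Corank 2; j^3 = p^3 is a perfect cube, so E-series; the 4-jet and mu = 6 give E_6.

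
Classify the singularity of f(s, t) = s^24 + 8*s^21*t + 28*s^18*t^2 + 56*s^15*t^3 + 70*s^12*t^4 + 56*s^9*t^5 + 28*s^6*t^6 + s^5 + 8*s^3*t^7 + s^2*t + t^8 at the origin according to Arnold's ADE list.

The Hessian of f at 0 has rank 0. Corank 2; j^3 = s^2*t has shape L^2 M (L != M), so D-series; mu = 9 gives D_9.

D9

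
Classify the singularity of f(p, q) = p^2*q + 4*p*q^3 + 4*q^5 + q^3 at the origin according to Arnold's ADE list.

D_4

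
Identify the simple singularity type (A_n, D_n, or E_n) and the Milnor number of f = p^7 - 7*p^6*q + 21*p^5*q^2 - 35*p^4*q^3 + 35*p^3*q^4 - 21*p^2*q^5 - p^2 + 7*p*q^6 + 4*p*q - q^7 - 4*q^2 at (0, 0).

Type A_6, Milnor number mu = 6.

The Hessian of f at 0 is [[-2, 4], [4, -8]] with rank 1, so corank 1. A Groebner basis of the Jacobian ideal J(f) in C{p,q} is {q^6, p - 2*q}; counting standard monomials gives mu = 6. Corank 1: A-series; mu = 6 gives A_6.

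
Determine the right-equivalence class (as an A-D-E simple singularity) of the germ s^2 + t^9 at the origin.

A_8

The Hessian of f at 0 is [[2, 0], [0, 0]] with rank 1, so corank 1. A Groebner basis of the Jacobian ideal J(f) in C{s,t} is {t^8, s}; counting standard monomials gives mu = 8. Corank 1: A-series; mu = 8 gives A_8.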